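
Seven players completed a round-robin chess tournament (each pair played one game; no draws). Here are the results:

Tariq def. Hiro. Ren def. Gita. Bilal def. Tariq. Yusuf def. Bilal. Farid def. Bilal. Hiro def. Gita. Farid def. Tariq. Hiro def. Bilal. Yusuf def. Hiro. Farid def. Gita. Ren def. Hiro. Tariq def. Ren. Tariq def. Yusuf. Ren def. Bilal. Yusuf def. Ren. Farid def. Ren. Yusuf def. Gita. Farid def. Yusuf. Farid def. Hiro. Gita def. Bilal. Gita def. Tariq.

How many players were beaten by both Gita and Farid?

Gita beat: Bilal, Tariq.
Farid beat: Gita, Hiro, Yusuf, Bilal, Tariq, Ren.
Both beat: Bilal, Tariq — 2.

2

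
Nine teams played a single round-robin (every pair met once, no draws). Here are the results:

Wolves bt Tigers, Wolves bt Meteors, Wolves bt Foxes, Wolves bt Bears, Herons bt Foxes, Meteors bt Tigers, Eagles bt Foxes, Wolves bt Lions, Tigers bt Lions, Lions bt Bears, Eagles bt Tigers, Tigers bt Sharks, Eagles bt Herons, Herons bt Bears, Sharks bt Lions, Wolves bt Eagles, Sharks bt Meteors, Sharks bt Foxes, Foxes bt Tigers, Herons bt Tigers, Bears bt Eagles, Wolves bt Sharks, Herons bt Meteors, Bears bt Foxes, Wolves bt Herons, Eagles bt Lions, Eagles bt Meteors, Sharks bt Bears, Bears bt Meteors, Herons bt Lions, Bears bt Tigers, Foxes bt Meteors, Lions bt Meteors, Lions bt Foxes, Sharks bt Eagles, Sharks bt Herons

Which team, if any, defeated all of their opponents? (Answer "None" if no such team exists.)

Wolves has 8 wins out of 8 opponents — a perfect record.

Wolves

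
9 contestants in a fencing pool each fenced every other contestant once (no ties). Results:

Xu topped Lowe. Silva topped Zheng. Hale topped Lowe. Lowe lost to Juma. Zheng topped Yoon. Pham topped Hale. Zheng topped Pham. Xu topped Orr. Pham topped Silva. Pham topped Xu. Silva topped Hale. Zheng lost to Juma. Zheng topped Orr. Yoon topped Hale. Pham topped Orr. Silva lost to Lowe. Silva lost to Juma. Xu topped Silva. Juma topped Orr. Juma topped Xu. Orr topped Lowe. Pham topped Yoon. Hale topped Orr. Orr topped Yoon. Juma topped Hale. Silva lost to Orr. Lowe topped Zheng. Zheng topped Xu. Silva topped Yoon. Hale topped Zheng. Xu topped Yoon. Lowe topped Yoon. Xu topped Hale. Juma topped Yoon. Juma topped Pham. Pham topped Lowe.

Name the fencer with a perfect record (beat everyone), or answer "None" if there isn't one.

Juma

Juma has 8 wins out of 8 opponents — a perfect record.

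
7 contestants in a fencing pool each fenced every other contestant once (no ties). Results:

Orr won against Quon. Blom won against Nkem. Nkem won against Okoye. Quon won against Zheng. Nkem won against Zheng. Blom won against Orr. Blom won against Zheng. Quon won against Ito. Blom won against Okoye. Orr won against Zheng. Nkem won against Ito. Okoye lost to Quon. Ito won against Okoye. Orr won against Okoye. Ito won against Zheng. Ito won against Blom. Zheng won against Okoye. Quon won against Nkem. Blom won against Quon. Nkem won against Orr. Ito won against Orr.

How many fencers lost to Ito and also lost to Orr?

2

Ito beat: Blom, Okoye, Zheng, Orr.
Orr beat: Quon, Okoye, Zheng.
Both beat: Okoye, Zheng — 2.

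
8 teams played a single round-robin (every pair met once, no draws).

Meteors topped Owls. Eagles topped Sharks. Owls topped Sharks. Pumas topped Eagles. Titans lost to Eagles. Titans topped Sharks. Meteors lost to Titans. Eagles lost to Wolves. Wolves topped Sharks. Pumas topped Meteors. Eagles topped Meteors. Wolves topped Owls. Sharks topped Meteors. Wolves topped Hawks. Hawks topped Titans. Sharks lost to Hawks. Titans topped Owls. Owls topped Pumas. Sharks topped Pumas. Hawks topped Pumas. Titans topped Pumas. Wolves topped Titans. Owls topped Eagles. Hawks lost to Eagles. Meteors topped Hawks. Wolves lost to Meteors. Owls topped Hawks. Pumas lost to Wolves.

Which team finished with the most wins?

Wolves

Win totals: Sharks 2, Wolves 6, Eagles 4, Meteors 3, Titans 4, Hawks 3, Owls 4, Pumas 2.
Wolves leads with 6 wins (next highest: 4).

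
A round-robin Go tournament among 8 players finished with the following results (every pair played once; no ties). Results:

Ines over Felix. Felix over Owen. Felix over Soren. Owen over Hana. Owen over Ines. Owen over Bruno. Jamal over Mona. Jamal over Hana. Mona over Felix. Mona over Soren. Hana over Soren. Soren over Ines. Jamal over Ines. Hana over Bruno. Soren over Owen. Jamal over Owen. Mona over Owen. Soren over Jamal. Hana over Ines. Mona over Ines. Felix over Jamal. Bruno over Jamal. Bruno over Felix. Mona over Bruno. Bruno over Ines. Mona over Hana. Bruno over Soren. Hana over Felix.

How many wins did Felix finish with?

3

Felix's results: beat Jamal, Owen, Soren; lost to Ines, Bruno, Mona, Hana.
That is 3 wins.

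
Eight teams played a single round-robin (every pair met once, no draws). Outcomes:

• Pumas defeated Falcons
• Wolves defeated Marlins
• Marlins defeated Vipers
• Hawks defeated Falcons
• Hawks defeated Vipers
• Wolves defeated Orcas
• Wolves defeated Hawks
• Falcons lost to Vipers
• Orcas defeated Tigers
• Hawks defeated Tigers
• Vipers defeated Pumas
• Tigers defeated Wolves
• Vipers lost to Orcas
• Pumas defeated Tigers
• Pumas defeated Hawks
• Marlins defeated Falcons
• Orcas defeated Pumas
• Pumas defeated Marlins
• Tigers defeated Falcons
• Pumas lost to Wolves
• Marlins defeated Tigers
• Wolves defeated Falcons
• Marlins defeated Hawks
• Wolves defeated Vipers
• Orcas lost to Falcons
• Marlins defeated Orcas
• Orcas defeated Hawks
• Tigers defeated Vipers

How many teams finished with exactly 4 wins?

2

Win totals: Wolves 6, Orcas 4, Falcons 1, Tigers 3, Marlins 5, Vipers 2, Pumas 4, Hawks 3.
Exactly 4: Orcas, Pumas — 2 teams.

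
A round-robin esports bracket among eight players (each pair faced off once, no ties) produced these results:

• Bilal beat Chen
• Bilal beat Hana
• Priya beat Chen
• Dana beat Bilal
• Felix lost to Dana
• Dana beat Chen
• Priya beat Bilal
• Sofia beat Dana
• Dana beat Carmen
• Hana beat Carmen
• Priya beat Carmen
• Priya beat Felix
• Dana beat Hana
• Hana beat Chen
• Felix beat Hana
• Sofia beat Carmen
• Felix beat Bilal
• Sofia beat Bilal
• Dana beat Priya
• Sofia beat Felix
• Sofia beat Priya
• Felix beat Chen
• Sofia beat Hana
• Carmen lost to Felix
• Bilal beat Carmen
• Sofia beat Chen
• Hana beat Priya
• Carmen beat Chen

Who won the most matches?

Sofia

Win totals: Sofia 7, Carmen 1, Hana 3, Bilal 3, Priya 4, Dana 6, Chen 0, Felix 4.
Sofia leads with 7 wins (next highest: 6).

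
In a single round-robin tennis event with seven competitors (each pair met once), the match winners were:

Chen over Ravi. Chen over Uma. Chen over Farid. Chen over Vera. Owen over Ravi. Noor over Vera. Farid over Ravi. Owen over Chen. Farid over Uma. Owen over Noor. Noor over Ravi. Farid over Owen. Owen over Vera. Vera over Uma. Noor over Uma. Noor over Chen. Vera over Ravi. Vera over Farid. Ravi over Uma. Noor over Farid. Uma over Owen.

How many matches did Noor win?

Noor's results: beat Uma, Farid, Vera, Chen, Ravi; lost to Owen.
That is 5 wins.

5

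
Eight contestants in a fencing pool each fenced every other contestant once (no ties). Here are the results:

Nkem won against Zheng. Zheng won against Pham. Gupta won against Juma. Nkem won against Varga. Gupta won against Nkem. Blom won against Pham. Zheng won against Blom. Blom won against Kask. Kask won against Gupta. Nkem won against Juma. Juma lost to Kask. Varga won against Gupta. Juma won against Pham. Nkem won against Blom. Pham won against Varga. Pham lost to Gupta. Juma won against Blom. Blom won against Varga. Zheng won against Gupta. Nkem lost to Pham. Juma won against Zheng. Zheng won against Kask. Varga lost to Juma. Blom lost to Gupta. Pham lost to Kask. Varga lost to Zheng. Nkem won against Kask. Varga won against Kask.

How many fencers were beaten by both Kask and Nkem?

Kask beat: Juma, Gupta, Pham.
Nkem beat: Zheng, Juma, Blom, Kask, Varga.
Both beat: Juma — 1.

1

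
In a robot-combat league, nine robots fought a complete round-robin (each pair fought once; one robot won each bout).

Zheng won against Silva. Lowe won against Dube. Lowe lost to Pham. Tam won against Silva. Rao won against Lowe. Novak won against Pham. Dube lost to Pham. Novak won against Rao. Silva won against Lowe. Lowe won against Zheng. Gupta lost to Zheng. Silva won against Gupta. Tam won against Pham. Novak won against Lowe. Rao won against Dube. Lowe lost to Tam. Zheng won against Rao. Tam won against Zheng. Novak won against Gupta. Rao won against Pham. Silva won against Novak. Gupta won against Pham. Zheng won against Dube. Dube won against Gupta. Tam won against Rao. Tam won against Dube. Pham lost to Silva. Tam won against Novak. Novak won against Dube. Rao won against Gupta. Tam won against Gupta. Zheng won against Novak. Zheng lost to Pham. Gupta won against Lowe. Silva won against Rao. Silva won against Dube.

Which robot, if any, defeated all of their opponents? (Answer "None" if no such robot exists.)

Tam has 8 wins out of 8 opponents — a perfect record.

Tam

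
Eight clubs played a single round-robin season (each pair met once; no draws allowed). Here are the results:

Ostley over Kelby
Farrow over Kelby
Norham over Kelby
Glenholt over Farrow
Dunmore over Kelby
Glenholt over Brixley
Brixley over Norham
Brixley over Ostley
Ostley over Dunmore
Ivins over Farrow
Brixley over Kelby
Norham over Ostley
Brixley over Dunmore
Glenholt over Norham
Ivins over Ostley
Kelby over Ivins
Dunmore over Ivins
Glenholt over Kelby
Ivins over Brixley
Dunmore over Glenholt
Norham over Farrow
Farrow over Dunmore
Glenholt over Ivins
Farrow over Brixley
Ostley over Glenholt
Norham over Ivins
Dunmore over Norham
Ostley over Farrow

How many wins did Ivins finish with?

Ivins' results: beat Brixley, Farrow, Ostley; lost to Dunmore, Norham, Glenholt, Kelby.
That is 3 wins.

3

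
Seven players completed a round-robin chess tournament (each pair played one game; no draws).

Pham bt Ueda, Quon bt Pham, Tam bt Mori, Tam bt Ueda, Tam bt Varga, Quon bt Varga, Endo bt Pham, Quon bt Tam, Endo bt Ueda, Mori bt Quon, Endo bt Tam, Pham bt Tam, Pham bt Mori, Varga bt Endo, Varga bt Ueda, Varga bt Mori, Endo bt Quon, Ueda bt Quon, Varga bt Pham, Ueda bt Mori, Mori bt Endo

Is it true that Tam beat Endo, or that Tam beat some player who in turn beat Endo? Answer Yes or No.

Yes

Tam did not beat Endo directly.
Tam beat Mori, Ueda, Varga. Of those, Mori beat Endo.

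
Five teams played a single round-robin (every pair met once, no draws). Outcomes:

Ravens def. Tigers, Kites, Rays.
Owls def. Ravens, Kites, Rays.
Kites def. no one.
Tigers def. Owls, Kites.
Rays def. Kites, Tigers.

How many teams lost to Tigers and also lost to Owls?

1

Tigers beat: Kites, Owls.
Owls beat: Ravens, Rays, Kites.
Both beat: Kites — 1.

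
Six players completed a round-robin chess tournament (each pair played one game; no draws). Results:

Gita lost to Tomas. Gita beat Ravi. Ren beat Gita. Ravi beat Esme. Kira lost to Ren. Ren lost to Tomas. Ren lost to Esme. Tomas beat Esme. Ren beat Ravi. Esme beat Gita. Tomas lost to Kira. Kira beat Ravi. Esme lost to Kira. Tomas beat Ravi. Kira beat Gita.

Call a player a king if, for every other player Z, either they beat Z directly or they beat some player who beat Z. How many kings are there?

3

Ravi cannot reach Kira, Tomas in two steps.
Esme cannot reach Tomas in two steps.
Kira reaches everyone (king).
Gita cannot reach Kira, Ren, Tomas in two steps.
Ren reaches everyone (king).
Tomas reaches everyone (king).
Kings: Kira, Ren, Tomas — 3.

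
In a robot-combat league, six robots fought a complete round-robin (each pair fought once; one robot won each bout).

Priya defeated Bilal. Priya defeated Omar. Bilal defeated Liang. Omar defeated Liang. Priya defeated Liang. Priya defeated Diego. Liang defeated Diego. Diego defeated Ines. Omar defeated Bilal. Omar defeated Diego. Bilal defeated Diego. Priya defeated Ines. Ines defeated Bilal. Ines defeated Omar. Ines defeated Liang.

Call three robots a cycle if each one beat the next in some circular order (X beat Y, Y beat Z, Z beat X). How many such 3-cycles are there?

3

Of the C(6,3) = 20 triples, the cyclic ones are: {Bilal, Ines, Diego}; {Omar, Ines, Diego}; {Ines, Diego, Liang}.
That is 3.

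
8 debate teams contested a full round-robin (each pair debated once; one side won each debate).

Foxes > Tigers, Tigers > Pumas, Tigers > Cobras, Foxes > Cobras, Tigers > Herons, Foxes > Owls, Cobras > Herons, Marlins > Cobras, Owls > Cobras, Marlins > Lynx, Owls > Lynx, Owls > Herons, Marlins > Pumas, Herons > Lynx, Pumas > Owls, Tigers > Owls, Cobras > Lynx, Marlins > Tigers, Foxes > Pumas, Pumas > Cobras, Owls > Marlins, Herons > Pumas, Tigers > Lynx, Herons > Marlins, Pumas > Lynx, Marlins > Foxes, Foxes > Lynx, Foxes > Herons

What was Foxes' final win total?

Foxes' results: beat Herons, Tigers, Lynx, Owls, Cobras, Pumas; lost to Marlins.
That is 6 wins.

6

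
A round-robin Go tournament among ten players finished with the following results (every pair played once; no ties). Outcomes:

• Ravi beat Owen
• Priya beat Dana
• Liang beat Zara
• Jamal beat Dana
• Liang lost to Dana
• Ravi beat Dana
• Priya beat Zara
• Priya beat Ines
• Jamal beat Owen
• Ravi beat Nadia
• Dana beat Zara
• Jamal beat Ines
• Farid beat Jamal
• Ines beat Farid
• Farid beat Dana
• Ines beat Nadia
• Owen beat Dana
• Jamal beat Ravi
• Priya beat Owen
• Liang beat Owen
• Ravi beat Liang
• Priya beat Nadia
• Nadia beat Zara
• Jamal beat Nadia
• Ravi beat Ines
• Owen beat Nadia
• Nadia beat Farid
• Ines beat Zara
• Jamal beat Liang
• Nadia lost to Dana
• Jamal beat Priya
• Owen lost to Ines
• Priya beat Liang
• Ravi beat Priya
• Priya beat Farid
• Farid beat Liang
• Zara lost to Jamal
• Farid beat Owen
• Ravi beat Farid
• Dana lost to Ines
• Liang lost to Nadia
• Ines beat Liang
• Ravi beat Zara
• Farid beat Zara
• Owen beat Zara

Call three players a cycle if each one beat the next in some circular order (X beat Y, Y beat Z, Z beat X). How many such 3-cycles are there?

8

Win totals: Nadia 3, Dana 3, Jamal 8, Owen 3, Zara 0, Ines 6, Liang 2, Priya 7, Ravi 8, Farid 5.
A player with w wins dominates both others in C(w,2) triples; summing gives 3 + 3 + 28 + 3 + 0 + 15 + 1 + 21 + 28 + 10 = 112 transitive triples.
Total triples C(10,3) = 120, so cyclic triples = 120 − 112 = 8.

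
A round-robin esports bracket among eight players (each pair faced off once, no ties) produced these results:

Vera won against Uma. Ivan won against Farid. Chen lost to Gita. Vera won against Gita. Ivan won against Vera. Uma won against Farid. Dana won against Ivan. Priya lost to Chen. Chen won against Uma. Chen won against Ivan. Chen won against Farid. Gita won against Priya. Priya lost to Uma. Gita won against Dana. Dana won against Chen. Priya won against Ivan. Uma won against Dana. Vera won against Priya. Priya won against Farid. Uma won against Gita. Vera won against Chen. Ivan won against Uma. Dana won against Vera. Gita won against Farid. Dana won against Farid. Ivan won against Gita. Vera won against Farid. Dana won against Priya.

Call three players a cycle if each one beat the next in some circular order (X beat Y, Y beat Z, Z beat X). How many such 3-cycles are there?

11

Win totals: Uma 4, Chen 4, Vera 5, Farid 0, Priya 2, Ivan 4, Dana 5, Gita 4.
A player with w wins dominates both others in C(w,2) triples; summing gives 6 + 6 + 10 + 0 + 1 + 6 + 10 + 6 = 45 transitive triples.
Total triples C(8,3) = 56, so cyclic triples = 56 − 45 = 11.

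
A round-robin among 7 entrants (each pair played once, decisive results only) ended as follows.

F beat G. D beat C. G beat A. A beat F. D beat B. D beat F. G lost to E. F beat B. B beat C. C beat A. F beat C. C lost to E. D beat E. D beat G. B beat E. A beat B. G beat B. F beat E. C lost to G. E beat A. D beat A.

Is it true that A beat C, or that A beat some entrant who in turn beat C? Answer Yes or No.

A did not beat C directly.
A beat B, F. Of those, B beat C.

Yes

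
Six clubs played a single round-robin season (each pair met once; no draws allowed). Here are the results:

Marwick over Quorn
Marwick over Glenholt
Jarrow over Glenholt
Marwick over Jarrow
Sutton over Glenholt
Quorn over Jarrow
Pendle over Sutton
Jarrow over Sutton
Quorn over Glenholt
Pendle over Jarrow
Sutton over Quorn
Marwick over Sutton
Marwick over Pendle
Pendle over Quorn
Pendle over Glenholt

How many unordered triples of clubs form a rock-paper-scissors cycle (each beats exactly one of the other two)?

Win totals: Quorn 2, Sutton 2, Pendle 4, Marwick 5, Jarrow 2, Glenholt 0.
A club with w wins dominates both others in C(w,2) triples; summing gives 1 + 1 + 6 + 10 + 1 + 0 = 19 transitive triples.
Total triples C(6,3) = 20, so cyclic triples = 20 − 19 = 1.

1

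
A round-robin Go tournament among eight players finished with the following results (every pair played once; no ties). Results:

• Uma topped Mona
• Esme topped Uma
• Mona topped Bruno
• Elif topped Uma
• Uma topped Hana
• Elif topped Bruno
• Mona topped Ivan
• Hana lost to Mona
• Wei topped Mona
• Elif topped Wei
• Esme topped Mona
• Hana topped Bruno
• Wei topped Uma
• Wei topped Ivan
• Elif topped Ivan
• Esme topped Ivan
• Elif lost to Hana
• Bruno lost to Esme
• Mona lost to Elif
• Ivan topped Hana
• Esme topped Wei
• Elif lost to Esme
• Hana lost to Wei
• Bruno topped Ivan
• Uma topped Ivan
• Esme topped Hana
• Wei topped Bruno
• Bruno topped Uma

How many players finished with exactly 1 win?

Win totals: Uma 3, Wei 5, Hana 2, Elif 5, Esme 7, Bruno 2, Mona 3, Ivan 1.
Exactly 1: Ivan — 1 player.

1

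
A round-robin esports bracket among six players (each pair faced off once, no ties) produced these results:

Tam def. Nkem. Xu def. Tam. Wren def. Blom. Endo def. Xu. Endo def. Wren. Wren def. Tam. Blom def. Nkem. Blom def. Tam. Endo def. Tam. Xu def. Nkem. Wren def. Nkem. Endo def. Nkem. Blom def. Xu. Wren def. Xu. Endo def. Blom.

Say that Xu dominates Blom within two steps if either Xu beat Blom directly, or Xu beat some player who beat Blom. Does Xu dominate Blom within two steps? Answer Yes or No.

Xu did not beat Blom directly.
Xu beat Tam, Nkem, but each of them lost to Blom. No two-step path.

No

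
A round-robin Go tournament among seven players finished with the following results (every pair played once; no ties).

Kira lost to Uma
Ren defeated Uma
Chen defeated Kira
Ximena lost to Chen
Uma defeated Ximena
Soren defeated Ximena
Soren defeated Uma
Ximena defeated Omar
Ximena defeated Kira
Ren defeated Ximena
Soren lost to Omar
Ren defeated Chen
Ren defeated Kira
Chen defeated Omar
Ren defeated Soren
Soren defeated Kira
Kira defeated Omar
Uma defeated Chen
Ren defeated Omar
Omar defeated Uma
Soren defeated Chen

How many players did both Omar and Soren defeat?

1

Omar beat: Uma, Soren.
Soren beat: Uma, Chen, Kira, Ximena.
Both beat: Uma — 1.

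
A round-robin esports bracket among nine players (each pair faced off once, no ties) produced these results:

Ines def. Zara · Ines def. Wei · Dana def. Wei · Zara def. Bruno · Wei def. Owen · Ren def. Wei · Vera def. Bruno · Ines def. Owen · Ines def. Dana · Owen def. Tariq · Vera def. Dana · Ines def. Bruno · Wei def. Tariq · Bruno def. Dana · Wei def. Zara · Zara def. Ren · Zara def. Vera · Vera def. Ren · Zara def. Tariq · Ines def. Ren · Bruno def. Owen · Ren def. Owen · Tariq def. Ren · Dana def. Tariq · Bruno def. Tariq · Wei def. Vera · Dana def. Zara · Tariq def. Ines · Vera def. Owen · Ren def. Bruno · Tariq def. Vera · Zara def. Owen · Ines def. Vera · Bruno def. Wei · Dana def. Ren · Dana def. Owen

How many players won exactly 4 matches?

3

Win totals: Ren 3, Bruno 4, Dana 5, Tariq 3, Ines 7, Wei 4, Owen 1, Vera 4, Zara 5.
Exactly 4: Bruno, Wei, Vera — 3 players.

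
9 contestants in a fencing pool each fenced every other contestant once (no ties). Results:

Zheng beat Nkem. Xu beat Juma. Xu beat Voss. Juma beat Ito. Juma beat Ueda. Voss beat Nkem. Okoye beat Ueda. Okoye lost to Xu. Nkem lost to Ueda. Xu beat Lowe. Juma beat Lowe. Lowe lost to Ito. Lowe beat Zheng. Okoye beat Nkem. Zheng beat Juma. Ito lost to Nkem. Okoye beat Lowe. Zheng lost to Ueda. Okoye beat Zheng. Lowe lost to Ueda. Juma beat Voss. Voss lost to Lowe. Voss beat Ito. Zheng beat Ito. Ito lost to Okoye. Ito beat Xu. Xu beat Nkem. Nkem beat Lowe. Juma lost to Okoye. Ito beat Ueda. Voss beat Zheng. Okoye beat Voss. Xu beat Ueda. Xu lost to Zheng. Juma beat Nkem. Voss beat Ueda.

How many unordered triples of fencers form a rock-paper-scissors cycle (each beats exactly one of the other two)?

18

Win totals: Juma 5, Zheng 4, Okoye 7, Voss 4, Ito 3, Xu 6, Lowe 2, Nkem 2, Ueda 3.
A fencer with w wins dominates both others in C(w,2) triples; summing gives 10 + 6 + 21 + 6 + 3 + 15 + 1 + 1 + 3 = 66 transitive triples.
Total triples C(9,3) = 84, so cyclic triples = 84 − 66 = 18.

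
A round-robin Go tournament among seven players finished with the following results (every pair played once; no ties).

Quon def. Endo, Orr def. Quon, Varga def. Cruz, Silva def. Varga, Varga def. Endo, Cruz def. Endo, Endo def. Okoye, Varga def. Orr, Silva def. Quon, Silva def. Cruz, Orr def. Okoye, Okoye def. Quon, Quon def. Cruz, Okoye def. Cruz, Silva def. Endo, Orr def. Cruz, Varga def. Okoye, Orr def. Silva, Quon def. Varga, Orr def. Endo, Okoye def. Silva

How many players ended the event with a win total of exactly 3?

2

Win totals: Endo 1, Okoye 3, Silva 4, Quon 3, Orr 5, Varga 4, Cruz 1.
Exactly 3: Okoye, Quon — 2 players.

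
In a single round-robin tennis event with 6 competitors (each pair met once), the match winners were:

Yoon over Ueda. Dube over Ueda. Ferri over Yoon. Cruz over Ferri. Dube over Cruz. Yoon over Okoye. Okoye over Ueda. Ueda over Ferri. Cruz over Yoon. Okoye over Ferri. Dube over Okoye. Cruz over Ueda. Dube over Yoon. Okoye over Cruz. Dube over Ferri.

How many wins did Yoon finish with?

Yoon's results: beat Ueda, Okoye; lost to Ferri, Dube, Cruz.
That is 2 wins.

2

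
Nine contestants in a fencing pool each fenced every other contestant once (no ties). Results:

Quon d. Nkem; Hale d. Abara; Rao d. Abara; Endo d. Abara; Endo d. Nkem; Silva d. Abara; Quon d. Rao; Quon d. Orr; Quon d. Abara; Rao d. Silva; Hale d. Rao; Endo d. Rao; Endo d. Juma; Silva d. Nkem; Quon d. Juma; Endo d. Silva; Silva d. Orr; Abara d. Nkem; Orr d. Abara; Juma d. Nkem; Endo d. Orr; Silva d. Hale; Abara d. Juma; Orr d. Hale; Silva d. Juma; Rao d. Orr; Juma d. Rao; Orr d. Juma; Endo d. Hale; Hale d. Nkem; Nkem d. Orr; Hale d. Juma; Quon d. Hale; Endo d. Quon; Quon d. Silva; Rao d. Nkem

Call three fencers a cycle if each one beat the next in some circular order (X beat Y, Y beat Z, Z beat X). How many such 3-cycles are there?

8

Win totals: Orr 3, Juma 2, Rao 4, Nkem 1, Abara 2, Endo 8, Hale 4, Silva 5, Quon 7.
A fencer with w wins dominates both others in C(w,2) triples; summing gives 3 + 1 + 6 + 0 + 1 + 28 + 6 + 10 + 21 = 76 transitive triples.
Total triples C(9,3) = 84, so cyclic triples = 84 − 76 = 8.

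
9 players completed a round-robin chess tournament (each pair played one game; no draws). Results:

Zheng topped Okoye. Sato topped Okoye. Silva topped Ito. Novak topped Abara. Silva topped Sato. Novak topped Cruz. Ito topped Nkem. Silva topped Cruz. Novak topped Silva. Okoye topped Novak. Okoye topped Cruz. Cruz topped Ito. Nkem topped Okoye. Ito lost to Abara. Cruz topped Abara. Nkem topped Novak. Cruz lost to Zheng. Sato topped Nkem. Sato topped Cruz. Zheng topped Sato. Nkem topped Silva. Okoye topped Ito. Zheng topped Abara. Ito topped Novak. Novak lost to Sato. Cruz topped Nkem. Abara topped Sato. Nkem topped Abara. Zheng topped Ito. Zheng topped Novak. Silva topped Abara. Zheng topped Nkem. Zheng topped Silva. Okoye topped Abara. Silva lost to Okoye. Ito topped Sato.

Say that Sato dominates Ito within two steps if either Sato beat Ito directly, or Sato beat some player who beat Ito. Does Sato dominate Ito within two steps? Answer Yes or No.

Sato did not beat Ito directly.
Sato beat Cruz, Nkem, Okoye, Novak. Of those, Cruz beat Ito.

Yes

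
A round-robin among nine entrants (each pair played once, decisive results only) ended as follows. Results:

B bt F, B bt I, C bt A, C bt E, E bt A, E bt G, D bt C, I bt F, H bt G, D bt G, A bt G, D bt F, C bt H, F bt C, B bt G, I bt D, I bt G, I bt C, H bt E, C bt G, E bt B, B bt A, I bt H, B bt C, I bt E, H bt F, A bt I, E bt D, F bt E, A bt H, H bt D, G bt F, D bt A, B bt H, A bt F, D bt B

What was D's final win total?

5

D's results: beat A, B, C, F, G; lost to E, H, I.
That is 5 wins.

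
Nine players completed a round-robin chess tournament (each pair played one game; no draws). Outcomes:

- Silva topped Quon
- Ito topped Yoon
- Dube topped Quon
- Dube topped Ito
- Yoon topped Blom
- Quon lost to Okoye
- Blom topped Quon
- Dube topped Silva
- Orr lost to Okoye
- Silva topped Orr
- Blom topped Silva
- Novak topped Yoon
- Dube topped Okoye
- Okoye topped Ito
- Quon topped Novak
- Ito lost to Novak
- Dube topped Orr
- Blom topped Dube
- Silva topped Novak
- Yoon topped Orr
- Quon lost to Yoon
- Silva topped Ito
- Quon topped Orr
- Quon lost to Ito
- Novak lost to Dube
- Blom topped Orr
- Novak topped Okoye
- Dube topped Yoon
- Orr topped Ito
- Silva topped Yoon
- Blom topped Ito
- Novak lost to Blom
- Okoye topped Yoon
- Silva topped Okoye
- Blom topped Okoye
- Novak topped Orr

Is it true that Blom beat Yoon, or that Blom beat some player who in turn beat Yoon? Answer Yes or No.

Yes

Blom did not beat Yoon directly.
Blom beat Novak, Quon, Dube, Okoye, Silva, Ito, Orr. Of those, Novak beat Yoon.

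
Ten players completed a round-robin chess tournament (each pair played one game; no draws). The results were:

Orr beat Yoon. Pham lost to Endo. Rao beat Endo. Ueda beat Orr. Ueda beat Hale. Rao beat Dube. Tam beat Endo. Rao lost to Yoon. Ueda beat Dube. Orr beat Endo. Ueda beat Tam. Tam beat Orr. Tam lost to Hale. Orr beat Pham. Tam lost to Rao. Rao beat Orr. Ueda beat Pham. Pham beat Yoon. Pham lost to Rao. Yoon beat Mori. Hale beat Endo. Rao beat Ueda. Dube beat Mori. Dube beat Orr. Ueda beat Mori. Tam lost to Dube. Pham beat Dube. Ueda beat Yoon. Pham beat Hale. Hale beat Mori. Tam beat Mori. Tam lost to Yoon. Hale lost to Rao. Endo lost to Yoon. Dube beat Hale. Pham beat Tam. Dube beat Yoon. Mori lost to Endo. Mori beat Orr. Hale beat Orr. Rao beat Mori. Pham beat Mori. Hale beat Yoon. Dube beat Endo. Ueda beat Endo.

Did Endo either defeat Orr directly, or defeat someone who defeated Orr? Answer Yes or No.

Yes

Endo did not beat Orr directly.
Endo beat Mori, Pham. Of those, Mori beat Orr.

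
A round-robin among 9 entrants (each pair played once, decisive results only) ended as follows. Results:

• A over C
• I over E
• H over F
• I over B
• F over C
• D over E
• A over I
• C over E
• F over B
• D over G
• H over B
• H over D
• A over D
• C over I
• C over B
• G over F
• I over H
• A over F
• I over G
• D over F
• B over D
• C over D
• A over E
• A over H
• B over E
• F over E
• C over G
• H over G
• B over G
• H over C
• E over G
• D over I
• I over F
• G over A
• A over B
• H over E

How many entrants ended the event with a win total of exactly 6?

1

Win totals: A 7, B 3, C 5, D 4, E 1, F 3, G 2, H 6, I 5.
Exactly 6: H — 1 entrant.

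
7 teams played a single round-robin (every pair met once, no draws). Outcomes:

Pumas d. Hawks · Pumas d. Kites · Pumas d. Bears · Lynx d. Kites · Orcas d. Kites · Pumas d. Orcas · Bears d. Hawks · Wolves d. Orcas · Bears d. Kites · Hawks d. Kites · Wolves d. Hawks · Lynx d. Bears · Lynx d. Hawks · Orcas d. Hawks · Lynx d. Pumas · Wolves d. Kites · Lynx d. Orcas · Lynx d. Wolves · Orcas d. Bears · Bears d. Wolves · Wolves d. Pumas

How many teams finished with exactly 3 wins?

2

Win totals: Bears 3, Wolves 4, Pumas 4, Kites 0, Hawks 1, Lynx 6, Orcas 3.
Exactly 3: Bears, Orcas — 2 teams.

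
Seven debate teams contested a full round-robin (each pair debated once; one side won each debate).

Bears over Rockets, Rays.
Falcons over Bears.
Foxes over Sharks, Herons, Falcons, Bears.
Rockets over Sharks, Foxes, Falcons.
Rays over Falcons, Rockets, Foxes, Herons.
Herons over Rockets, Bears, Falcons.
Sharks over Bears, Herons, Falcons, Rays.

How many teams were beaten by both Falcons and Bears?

0

Falcons beat: Bears.
Bears beat: Rockets, Rays.
No one was beaten by both.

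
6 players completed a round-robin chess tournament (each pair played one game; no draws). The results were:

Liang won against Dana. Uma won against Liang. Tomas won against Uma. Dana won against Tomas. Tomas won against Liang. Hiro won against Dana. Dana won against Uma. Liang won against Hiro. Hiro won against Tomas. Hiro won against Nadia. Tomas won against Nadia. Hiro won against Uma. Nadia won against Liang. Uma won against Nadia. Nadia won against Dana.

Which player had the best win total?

Win totals: Nadia 2, Dana 2, Uma 2, Liang 2, Hiro 4, Tomas 3.
Hiro leads with 4 wins (next highest: 3).

Hiro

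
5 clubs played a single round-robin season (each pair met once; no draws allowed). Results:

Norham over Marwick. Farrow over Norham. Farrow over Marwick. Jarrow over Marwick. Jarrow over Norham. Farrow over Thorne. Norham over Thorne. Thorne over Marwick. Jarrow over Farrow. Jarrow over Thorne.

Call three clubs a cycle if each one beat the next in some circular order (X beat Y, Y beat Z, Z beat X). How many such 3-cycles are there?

0

Of the C(5,3) = 10 triples, the cyclic ones are: none.
That is 0.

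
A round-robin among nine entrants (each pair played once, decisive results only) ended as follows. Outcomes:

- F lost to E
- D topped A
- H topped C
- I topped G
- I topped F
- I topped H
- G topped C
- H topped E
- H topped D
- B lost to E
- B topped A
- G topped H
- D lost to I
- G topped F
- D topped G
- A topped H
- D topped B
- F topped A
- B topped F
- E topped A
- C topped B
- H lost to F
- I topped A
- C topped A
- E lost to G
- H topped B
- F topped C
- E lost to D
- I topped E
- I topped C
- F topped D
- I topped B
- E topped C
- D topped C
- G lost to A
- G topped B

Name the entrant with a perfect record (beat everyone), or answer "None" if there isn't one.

I

I has 8 wins out of 8 opponents — a perfect record.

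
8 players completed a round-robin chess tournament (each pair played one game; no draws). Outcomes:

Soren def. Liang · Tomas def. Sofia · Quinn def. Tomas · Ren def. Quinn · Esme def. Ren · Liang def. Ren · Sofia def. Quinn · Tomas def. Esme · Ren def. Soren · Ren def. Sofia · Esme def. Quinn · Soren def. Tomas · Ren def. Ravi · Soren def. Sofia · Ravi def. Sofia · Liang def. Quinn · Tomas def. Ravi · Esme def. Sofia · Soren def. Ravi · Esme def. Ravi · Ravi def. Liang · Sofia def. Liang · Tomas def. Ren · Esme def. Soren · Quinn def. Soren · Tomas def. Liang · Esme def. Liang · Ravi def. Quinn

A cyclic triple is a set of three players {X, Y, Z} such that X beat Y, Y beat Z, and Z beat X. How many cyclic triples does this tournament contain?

Win totals: Quinn 2, Ravi 3, Sofia 2, Esme 6, Soren 4, Ren 4, Liang 2, Tomas 5.
A player with w wins dominates both others in C(w,2) triples; summing gives 1 + 3 + 1 + 15 + 6 + 6 + 1 + 10 = 43 transitive triples.
Total triples C(8,3) = 56, so cyclic triples = 56 − 43 = 13.

13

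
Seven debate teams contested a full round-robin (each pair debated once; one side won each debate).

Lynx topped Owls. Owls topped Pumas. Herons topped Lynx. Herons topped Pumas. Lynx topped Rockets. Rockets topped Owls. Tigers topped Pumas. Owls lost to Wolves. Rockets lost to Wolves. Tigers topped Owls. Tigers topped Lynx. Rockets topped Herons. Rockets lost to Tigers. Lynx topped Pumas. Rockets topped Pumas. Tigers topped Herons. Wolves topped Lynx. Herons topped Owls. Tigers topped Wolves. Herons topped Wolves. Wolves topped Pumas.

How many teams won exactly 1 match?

1

Win totals: Wolves 4, Tigers 6, Lynx 3, Pumas 0, Herons 4, Owls 1, Rockets 3.
Exactly 1: Owls — 1 team.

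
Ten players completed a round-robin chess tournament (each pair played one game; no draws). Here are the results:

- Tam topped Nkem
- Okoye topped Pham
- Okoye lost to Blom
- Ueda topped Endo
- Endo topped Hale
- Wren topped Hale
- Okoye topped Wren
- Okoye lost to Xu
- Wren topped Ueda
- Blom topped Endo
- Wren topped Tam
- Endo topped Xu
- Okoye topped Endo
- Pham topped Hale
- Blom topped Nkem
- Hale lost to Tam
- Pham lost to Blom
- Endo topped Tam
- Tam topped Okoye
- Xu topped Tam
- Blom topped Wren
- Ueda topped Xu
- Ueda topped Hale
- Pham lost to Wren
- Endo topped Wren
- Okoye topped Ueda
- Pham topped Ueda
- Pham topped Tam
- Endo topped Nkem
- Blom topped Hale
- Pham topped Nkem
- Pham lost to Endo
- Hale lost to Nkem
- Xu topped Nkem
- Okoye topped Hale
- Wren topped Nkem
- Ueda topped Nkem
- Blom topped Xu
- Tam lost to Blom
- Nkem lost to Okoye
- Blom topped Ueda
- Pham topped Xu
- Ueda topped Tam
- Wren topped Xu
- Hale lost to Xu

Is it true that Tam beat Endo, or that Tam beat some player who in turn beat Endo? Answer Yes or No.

Tam did not beat Endo directly.
Tam beat Hale, Okoye, Nkem. Of those, Okoye beat Endo.

Yes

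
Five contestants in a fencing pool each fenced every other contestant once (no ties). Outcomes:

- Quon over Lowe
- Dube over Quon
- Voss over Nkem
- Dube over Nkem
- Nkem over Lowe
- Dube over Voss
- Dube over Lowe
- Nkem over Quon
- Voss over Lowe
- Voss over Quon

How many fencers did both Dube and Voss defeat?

Dube beat: Nkem, Lowe, Voss, Quon.
Voss beat: Nkem, Lowe, Quon.
Both beat: Nkem, Lowe, Quon — 3.

3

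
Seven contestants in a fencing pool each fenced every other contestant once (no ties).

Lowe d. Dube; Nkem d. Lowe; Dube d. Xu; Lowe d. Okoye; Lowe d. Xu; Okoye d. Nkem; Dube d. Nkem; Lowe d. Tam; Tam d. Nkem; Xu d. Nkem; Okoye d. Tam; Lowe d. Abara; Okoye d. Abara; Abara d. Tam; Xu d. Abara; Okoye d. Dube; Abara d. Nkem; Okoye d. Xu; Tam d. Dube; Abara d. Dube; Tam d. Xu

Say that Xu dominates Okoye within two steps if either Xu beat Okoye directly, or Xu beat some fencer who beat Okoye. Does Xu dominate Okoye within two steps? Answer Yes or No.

Xu did not beat Okoye directly.
Xu beat Abara, Nkem, but each of them lost to Okoye. No two-step path.

No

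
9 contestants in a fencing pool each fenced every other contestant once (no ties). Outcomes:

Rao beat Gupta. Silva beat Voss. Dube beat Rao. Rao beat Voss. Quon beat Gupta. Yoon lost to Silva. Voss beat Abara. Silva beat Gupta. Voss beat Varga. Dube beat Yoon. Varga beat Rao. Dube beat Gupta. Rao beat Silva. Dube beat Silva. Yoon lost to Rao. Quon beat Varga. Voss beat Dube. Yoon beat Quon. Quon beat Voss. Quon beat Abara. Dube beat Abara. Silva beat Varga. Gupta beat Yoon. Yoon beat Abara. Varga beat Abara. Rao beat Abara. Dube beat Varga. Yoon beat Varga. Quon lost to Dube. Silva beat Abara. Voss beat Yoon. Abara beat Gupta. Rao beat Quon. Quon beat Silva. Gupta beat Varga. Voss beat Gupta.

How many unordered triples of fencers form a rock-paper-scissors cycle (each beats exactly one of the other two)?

Win totals: Rao 6, Abara 1, Varga 2, Gupta 2, Voss 5, Yoon 3, Silva 5, Dube 7, Quon 5.
A fencer with w wins dominates both others in C(w,2) triples; summing gives 15 + 0 + 1 + 1 + 10 + 3 + 10 + 21 + 10 = 71 transitive triples.
Total triples C(9,3) = 84, so cyclic triples = 84 − 71 = 13.

13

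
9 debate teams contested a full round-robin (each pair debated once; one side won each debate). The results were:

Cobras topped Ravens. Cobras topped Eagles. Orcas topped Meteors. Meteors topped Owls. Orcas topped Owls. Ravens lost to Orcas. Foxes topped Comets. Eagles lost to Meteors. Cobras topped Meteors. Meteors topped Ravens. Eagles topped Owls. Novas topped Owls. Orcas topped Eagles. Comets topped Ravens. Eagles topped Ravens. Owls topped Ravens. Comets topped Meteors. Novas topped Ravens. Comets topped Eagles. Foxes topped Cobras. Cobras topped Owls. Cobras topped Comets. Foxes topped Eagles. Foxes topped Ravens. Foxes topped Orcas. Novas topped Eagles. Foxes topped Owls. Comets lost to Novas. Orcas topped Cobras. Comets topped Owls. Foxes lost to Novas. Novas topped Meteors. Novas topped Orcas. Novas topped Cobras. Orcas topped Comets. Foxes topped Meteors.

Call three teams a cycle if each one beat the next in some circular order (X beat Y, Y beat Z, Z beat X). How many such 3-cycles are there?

0

Win totals: Comets 4, Novas 8, Meteors 3, Eagles 2, Cobras 5, Owls 1, Ravens 0, Orcas 6, Foxes 7.
A team with w wins dominates both others in C(w,2) triples; summing gives 6 + 28 + 3 + 1 + 10 + 0 + 0 + 15 + 21 = 84 transitive triples.
Total triples C(9,3) = 84, so cyclic triples = 84 − 84 = 0.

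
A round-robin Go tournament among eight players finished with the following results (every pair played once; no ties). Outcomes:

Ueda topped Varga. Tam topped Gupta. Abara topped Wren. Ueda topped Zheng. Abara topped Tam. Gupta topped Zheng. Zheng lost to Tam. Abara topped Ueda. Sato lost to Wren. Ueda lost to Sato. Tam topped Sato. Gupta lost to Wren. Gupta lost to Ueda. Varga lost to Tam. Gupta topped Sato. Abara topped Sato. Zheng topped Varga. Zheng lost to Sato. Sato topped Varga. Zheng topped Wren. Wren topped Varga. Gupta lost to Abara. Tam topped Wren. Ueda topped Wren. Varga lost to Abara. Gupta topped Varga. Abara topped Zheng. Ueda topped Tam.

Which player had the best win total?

Abara

Win totals: Sato 3, Gupta 3, Tam 5, Ueda 5, Varga 0, Abara 7, Zheng 2, Wren 3.
Abara leads with 7 wins (next highest: 5).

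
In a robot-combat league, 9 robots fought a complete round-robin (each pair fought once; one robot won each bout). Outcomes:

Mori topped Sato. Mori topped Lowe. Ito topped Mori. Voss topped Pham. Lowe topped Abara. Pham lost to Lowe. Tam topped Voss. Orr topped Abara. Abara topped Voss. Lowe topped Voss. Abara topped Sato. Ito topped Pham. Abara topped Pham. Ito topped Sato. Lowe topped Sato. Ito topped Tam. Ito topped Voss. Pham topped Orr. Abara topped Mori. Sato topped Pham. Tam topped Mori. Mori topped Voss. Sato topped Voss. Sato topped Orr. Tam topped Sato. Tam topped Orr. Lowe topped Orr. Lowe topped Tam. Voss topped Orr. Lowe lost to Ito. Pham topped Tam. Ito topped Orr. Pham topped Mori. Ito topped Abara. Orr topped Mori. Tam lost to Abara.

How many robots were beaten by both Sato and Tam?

Sato beat: Orr, Pham, Voss.
Tam beat: Orr, Sato, Mori, Voss.
Both beat: Orr, Voss — 2.

2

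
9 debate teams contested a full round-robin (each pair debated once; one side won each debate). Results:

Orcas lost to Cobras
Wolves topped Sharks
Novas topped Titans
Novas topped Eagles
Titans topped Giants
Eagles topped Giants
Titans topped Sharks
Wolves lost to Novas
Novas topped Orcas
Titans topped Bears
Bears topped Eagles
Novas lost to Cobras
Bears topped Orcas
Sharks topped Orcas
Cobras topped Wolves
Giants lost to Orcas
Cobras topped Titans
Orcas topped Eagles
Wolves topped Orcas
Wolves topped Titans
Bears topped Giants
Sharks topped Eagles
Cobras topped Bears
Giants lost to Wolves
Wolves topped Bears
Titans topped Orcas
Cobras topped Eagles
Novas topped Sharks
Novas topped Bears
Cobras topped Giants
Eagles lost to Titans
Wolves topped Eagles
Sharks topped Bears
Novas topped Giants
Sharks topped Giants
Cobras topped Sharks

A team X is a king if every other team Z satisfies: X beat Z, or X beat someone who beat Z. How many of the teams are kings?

1

Bears cannot reach Cobras, Titans, Novas, Wolves, Sharks in two steps.
Cobras reaches everyone (king).
Titans cannot reach Cobras, Novas, Wolves in two steps.
Novas cannot reach Cobras in two steps.
Orcas cannot reach Bears, Cobras, Titans, Novas, Wolves, Sharks in two steps.
Eagles cannot reach Bears, Cobras, Titans, Novas, Orcas, Wolves, Sharks in two steps.
Giants cannot reach Bears, Cobras, Titans, Novas, Orcas, Eagles, Wolves, Sharks in two steps.
Wolves cannot reach Cobras, Novas in two steps.
Sharks cannot reach Cobras, Titans, Novas, Wolves in two steps.
Kings: Cobras — 1.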